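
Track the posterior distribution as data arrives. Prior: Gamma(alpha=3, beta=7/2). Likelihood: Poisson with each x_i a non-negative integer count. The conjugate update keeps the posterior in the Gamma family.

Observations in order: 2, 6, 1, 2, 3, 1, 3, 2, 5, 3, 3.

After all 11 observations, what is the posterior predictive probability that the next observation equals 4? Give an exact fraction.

obs 1: x=2 → posterior Gamma(5, 9/2)
obs 2: x=6 → posterior Gamma(11, 11/2)
obs 3: x=1 → posterior Gamma(12, 13/2)
obs 4: x=2 → posterior Gamma(14, 15/2)
obs 5: x=3 → posterior Gamma(17, 17/2)
obs 6: x=1 → posterior Gamma(18, 19/2)
obs 7: x=3 → posterior Gamma(21, 21/2)
obs 8: x=2 → posterior Gamma(23, 23/2)
obs 9: x=5 → posterior Gamma(28, 25/2)
obs 10: x=3 → posterior Gamma(31, 27/2)
obs 11: x=3 → posterior Gamma(34, 29/2)

55653419755155465291411332715259792570458802103511370320/469617601052052260270453789356081086213146883053578155841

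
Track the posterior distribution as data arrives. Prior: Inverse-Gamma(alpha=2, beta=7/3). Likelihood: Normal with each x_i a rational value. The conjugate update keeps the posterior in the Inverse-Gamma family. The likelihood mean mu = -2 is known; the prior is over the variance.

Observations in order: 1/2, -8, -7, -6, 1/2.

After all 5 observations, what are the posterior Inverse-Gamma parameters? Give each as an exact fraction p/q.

obs 1: x=1/2 → posterior Inverse-Gamma(5/2, 131/24)
obs 2: x=-8 → posterior Inverse-Gamma(3, 563/24)
obs 3: x=-7 → posterior Inverse-Gamma(7/2, 863/24)
obs 4: x=-6 → posterior Inverse-Gamma(4, 1055/24)
obs 5: x=1/2 → posterior Inverse-Gamma(9/2, 565/12)

alpha=9/2, beta=565/12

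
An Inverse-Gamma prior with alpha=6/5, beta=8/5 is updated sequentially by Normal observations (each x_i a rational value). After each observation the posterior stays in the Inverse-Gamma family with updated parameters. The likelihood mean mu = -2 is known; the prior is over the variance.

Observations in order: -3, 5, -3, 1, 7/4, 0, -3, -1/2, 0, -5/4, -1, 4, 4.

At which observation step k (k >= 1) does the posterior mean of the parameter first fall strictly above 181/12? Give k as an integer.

obs 1: x=-3 → posterior Inverse-Gamma(17/10, 21/10)
obs 2: x=5 → posterior Inverse-Gamma(11/5, 133/5)
obs 3: x=-3 → posterior Inverse-Gamma(27/10, 271/10)
obs 4: x=1 → posterior Inverse-Gamma(16/5, 158/5)
obs 5: x=7/4 → posterior Inverse-Gamma(37/10, 6181/160)
obs 6: x=0 → posterior Inverse-Gamma(21/5, 6501/160)
obs 7: x=-3 → posterior Inverse-Gamma(47/10, 6581/160)
obs 8: x=-1/2 → posterior Inverse-Gamma(26/5, 6761/160)
obs 9: x=0 → posterior Inverse-Gamma(57/10, 7081/160)
obs 10: x=-5/4 → posterior Inverse-Gamma(31/5, 3563/80)
obs 11: x=-1 → posterior Inverse-Gamma(67/10, 3603/80)
obs 12: x=4 → posterior Inverse-Gamma(36/5, 5043/80)
obs 13: x=4 → posterior Inverse-Gamma(77/10, 6483/80)

k = 2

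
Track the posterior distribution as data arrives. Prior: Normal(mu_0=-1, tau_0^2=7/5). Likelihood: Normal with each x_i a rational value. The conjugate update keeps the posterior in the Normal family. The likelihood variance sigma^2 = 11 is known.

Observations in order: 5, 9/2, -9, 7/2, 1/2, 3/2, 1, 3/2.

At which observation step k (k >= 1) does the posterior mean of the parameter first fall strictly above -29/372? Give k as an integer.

obs 1: x=5 → posterior Normal(-10/31, 77/62)
obs 2: x=9/2 → posterior Normal(1/6, 77/69)
obs 3: x=-9 → posterior Normal(-103/152, 77/76)
obs 4: x=7/2 → posterior Normal(-27/83, 77/83)
obs 5: x=1/2 → posterior Normal(-47/180, 77/90)
obs 6: x=3/2 → posterior Normal(-13/97, 77/97)
obs 7: x=1 → posterior Normal(-3/52, 77/104)
obs 8: x=3/2 → posterior Normal(3/74, 77/111)

k = 2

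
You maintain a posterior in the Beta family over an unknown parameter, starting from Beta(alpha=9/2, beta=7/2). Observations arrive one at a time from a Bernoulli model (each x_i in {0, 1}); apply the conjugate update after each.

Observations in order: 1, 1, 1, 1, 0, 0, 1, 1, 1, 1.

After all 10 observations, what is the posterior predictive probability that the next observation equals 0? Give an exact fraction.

obs 1: x=1 → posterior Beta(11/2, 7/2)
obs 2: x=1 → posterior Beta(13/2, 7/2)
obs 3: x=1 → posterior Beta(15/2, 7/2)
obs 4: x=1 → posterior Beta(17/2, 7/2)
obs 5: x=0 → posterior Beta(17/2, 9/2)
obs 6: x=0 → posterior Beta(17/2, 11/2)
obs 7: x=1 → posterior Beta(19/2, 11/2)
obs 8: x=1 → posterior Beta(21/2, 11/2)
obs 9: x=1 → posterior Beta(23/2, 11/2)
obs 10: x=1 → posterior Beta(25/2, 11/2)

11/36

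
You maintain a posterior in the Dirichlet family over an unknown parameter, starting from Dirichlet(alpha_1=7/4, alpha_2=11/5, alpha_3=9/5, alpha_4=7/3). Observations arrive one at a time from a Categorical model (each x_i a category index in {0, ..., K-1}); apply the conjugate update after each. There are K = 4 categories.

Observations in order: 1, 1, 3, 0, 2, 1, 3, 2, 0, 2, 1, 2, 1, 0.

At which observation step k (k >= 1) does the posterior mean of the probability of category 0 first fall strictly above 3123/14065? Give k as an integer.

k = 4

obs 1: x=1 → posterior Dirichlet(7/4, 16/5, 9/5, 7/3)
obs 2: x=1 → posterior Dirichlet(7/4, 21/5, 9/5, 7/3)
obs 3: x=3 → posterior Dirichlet(7/4, 21/5, 9/5, 10/3)
obs 4: x=0 → posterior Dirichlet(11/4, 21/5, 9/5, 10/3)
obs 5: x=2 → posterior Dirichlet(11/4, 21/5, 14/5, 10/3)
obs 6: x=1 → posterior Dirichlet(11/4, 26/5, 14/5, 10/3)
obs 7: x=3 → posterior Dirichlet(11/4, 26/5, 14/5, 13/3)
obs 8: x=2 → posterior Dirichlet(11/4, 26/5, 19/5, 13/3)
obs 9: x=0 → posterior Dirichlet(15/4, 26/5, 19/5, 13/3)
obs 10: x=2 → posterior Dirichlet(15/4, 26/5, 24/5, 13/3)
obs 11: x=1 → posterior Dirichlet(15/4, 31/5, 24/5, 13/3)
obs 12: x=2 → posterior Dirichlet(15/4, 31/5, 29/5, 13/3)
obs 13: x=1 → posterior Dirichlet(15/4, 36/5, 29/5, 13/3)
obs 14: x=0 → posterior Dirichlet(19/4, 36/5, 29/5, 13/3)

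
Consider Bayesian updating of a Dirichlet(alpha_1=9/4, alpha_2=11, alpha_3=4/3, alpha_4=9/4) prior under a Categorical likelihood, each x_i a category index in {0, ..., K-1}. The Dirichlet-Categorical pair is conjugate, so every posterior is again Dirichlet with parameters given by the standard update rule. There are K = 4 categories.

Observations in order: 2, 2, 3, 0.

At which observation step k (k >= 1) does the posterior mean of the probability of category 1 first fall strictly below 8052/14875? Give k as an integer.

k = 4

obs 1: x=2 → posterior Dirichlet(9/4, 11, 7/3, 9/4)
obs 2: x=2 → posterior Dirichlet(9/4, 11, 10/3, 9/4)
obs 3: x=3 → posterior Dirichlet(9/4, 11, 10/3, 13/4)
obs 4: x=0 → posterior Dirichlet(13/4, 11, 10/3, 13/4)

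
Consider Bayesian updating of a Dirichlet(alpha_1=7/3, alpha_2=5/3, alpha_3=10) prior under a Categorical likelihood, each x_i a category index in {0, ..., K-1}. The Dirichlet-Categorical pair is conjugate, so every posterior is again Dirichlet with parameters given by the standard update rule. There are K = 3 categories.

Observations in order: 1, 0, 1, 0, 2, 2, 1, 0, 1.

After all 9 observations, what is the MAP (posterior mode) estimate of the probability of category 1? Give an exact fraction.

7/30

obs 1: x=1 → posterior Dirichlet(7/3, 8/3, 10)
obs 2: x=0 → posterior Dirichlet(10/3, 8/3, 10)
obs 3: x=1 → posterior Dirichlet(10/3, 11/3, 10)
obs 4: x=0 → posterior Dirichlet(13/3, 11/3, 10)
obs 5: x=2 → posterior Dirichlet(13/3, 11/3, 11)
obs 6: x=2 → posterior Dirichlet(13/3, 11/3, 12)
obs 7: x=1 → posterior Dirichlet(13/3, 14/3, 12)
obs 8: x=0 → posterior Dirichlet(16/3, 14/3, 12)
obs 9: x=1 → posterior Dirichlet(16/3, 17/3, 12)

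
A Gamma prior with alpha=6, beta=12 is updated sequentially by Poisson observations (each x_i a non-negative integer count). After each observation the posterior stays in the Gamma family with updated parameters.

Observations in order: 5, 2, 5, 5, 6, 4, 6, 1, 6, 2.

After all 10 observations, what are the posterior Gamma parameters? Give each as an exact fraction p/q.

alpha=48, beta=22

obs 1: x=5 → posterior Gamma(11, 13)
obs 2: x=2 → posterior Gamma(13, 14)
obs 3: x=5 → posterior Gamma(18, 15)
obs 4: x=5 → posterior Gamma(23, 16)
obs 5: x=6 → posterior Gamma(29, 17)
obs 6: x=4 → posterior Gamma(33, 18)
obs 7: x=6 → posterior Gamma(39, 19)
obs 8: x=1 → posterior Gamma(40, 20)
obs 9: x=6 → posterior Gamma(46, 21)
obs 10: x=2 → posterior Gamma(48, 22)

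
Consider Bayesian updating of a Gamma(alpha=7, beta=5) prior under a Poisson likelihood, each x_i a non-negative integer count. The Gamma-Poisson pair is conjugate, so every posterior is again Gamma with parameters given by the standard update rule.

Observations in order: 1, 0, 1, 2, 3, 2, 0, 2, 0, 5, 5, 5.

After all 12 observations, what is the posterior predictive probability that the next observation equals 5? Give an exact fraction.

obs 1: x=1 → posterior Gamma(8, 6)
obs 2: x=0 → posterior Gamma(8, 7)
obs 3: x=1 → posterior Gamma(9, 8)
obs 4: x=2 → posterior Gamma(11, 9)
obs 5: x=3 → posterior Gamma(14, 10)
obs 6: x=2 → posterior Gamma(16, 11)
obs 7: x=0 → posterior Gamma(16, 12)
obs 8: x=2 → posterior Gamma(18, 13)
obs 9: x=0 → posterior Gamma(18, 14)
obs 10: x=5 → posterior Gamma(23, 15)
obs 11: x=5 → posterior Gamma(28, 16)
obs 12: x=5 → posterior Gamma(33, 17)

1949646058573573072005449205068475739978400321/55733033823399380971061838893924580401596071936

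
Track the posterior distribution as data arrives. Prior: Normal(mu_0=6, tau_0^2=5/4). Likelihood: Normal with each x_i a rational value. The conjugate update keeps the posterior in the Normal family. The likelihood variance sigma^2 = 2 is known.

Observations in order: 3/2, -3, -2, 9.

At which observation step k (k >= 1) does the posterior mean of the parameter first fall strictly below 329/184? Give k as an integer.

obs 1: x=3/2 → posterior Normal(111/26, 10/13)
obs 2: x=-3 → posterior Normal(9/4, 5/9)
obs 3: x=-2 → posterior Normal(61/46, 10/23)
obs 4: x=9 → posterior Normal(151/56, 5/14)

k = 3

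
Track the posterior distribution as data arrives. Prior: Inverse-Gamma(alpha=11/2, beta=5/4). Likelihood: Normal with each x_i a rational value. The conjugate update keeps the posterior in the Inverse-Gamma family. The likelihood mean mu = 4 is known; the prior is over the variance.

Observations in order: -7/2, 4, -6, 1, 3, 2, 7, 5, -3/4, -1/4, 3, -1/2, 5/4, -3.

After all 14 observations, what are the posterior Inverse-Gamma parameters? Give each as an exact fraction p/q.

obs 1: x=-7/2 → posterior Inverse-Gamma(6, 235/8)
obs 2: x=4 → posterior Inverse-Gamma(13/2, 235/8)
obs 3: x=-6 → posterior Inverse-Gamma(7, 635/8)
obs 4: x=1 → posterior Inverse-Gamma(15/2, 671/8)
obs 5: x=3 → posterior Inverse-Gamma(8, 675/8)
obs 6: x=2 → posterior Inverse-Gamma(17/2, 691/8)
obs 7: x=7 → posterior Inverse-Gamma(9, 727/8)
obs 8: x=5 → posterior Inverse-Gamma(19/2, 731/8)
obs 9: x=-3/4 → posterior Inverse-Gamma(10, 3285/32)
obs 10: x=-1/4 → posterior Inverse-Gamma(21/2, 1787/16)
obs 11: x=3 → posterior Inverse-Gamma(11, 1795/16)
obs 12: x=-1/2 → posterior Inverse-Gamma(23/2, 1957/16)
obs 13: x=5/4 → posterior Inverse-Gamma(12, 4035/32)
obs 14: x=-3 → posterior Inverse-Gamma(25/2, 4819/32)

alpha=25/2, beta=4819/32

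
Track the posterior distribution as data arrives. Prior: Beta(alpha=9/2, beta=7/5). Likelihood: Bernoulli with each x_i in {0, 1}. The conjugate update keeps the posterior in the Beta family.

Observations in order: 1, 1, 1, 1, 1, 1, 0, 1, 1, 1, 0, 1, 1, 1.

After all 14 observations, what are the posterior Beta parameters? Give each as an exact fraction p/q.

obs 1: x=1 → posterior Beta(11/2, 7/5)
obs 2: x=1 → posterior Beta(13/2, 7/5)
obs 3: x=1 → posterior Beta(15/2, 7/5)
obs 4: x=1 → posterior Beta(17/2, 7/5)
obs 5: x=1 → posterior Beta(19/2, 7/5)
obs 6: x=1 → posterior Beta(21/2, 7/5)
obs 7: x=0 → posterior Beta(21/2, 12/5)
obs 8: x=1 → posterior Beta(23/2, 12/5)
obs 9: x=1 → posterior Beta(25/2, 12/5)
obs 10: x=1 → posterior Beta(27/2, 12/5)
obs 11: x=0 → posterior Beta(27/2, 17/5)
obs 12: x=1 → posterior Beta(29/2, 17/5)
obs 13: x=1 → posterior Beta(31/2, 17/5)
obs 14: x=1 → posterior Beta(33/2, 17/5)

alpha=33/2, beta=17/5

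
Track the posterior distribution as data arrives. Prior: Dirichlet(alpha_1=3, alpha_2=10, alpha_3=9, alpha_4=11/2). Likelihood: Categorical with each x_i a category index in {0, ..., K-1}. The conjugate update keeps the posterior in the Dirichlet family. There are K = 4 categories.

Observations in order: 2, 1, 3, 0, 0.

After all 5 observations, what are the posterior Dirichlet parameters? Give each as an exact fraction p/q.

obs 1: x=2 → posterior Dirichlet(3, 10, 10, 11/2)
obs 2: x=1 → posterior Dirichlet(3, 11, 10, 11/2)
obs 3: x=3 → posterior Dirichlet(3, 11, 10, 13/2)
obs 4: x=0 → posterior Dirichlet(4, 11, 10, 13/2)
obs 5: x=0 → posterior Dirichlet(5, 11, 10, 13/2)

alpha_1=5, alpha_2=11, alpha_3=10, alpha_4=13/2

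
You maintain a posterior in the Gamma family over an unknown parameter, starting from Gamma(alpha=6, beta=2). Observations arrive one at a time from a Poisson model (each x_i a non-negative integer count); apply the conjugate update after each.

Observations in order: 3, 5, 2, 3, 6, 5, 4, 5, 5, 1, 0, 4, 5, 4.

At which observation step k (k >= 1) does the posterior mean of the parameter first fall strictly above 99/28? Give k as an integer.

k = 5

obs 1: x=3 → posterior Gamma(9, 3)
obs 2: x=5 → posterior Gamma(14, 4)
obs 3: x=2 → posterior Gamma(16, 5)
obs 4: x=3 → posterior Gamma(19, 6)
obs 5: x=6 → posterior Gamma(25, 7)
obs 6: x=5 → posterior Gamma(30, 8)
obs 7: x=4 → posterior Gamma(34, 9)
obs 8: x=5 → posterior Gamma(39, 10)
obs 9: x=5 → posterior Gamma(44, 11)
obs 10: x=1 → posterior Gamma(45, 12)
obs 11: x=0 → posterior Gamma(45, 13)
obs 12: x=4 → posterior Gamma(49, 14)
obs 13: x=5 → posterior Gamma(54, 15)
obs 14: x=4 → posterior Gamma(58, 16)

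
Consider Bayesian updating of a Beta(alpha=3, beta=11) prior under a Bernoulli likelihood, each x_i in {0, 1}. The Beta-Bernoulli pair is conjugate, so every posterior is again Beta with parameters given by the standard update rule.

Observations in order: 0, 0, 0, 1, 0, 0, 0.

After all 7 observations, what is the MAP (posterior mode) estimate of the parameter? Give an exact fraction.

obs 1: x=0 → posterior Beta(3, 12)
obs 2: x=0 → posterior Beta(3, 13)
obs 3: x=0 → posterior Beta(3, 14)
obs 4: x=1 → posterior Beta(4, 14)
obs 5: x=0 → posterior Beta(4, 15)
obs 6: x=0 → posterior Beta(4, 16)
obs 7: x=0 → posterior Beta(4, 17)

3/19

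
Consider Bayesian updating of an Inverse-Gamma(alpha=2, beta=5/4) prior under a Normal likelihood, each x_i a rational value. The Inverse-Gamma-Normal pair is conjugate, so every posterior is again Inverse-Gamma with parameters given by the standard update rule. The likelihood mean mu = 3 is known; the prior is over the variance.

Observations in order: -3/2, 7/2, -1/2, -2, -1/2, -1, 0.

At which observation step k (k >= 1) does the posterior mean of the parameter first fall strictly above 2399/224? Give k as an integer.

obs 1: x=-3/2 → posterior Inverse-Gamma(5/2, 91/8)
obs 2: x=7/2 → posterior Inverse-Gamma(3, 23/2)
obs 3: x=-1/2 → posterior Inverse-Gamma(7/2, 141/8)
obs 4: x=-2 → posterior Inverse-Gamma(4, 241/8)
obs 5: x=-1/2 → posterior Inverse-Gamma(9/2, 145/4)
obs 6: x=-1 → posterior Inverse-Gamma(5, 177/4)
obs 7: x=0 → posterior Inverse-Gamma(11/2, 195/4)

k = 6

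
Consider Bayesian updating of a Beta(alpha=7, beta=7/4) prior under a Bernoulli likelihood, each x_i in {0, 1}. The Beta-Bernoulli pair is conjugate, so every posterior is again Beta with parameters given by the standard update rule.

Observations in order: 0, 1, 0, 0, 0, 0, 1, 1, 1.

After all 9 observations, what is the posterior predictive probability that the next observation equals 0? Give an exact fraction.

27/71

obs 1: x=0 → posterior Beta(7, 11/4)
obs 2: x=1 → posterior Beta(8, 11/4)
obs 3: x=0 → posterior Beta(8, 15/4)
obs 4: x=0 → posterior Beta(8, 19/4)
obs 5: x=0 → posterior Beta(8, 23/4)
obs 6: x=0 → posterior Beta(8, 27/4)
obs 7: x=1 → posterior Beta(9, 27/4)
obs 8: x=1 → posterior Beta(10, 27/4)
obs 9: x=1 → posterior Beta(11, 27/4)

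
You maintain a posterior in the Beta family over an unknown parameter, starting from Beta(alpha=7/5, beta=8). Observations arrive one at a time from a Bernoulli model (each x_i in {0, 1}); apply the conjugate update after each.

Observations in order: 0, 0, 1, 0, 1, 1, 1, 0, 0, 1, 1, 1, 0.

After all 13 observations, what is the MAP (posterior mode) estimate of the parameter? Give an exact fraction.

obs 1: x=0 → posterior Beta(7/5, 9)
obs 2: x=0 → posterior Beta(7/5, 10)
obs 3: x=1 → posterior Beta(12/5, 10)
obs 4: x=0 → posterior Beta(12/5, 11)
obs 5: x=1 → posterior Beta(17/5, 11)
obs 6: x=1 → posterior Beta(22/5, 11)
obs 7: x=1 → posterior Beta(27/5, 11)
obs 8: x=0 → posterior Beta(27/5, 12)
obs 9: x=0 → posterior Beta(27/5, 13)
obs 10: x=1 → posterior Beta(32/5, 13)
obs 11: x=1 → posterior Beta(37/5, 13)
obs 12: x=1 → posterior Beta(42/5, 13)
obs 13: x=0 → posterior Beta(42/5, 14)

37/102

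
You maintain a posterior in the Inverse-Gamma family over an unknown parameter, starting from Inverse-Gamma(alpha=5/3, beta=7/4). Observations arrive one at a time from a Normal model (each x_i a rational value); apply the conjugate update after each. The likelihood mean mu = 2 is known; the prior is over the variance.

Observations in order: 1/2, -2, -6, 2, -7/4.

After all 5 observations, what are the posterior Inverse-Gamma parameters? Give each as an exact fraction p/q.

alpha=25/6, beta=1597/32

obs 1: x=1/2 → posterior Inverse-Gamma(13/6, 23/8)
obs 2: x=-2 → posterior Inverse-Gamma(8/3, 87/8)
obs 3: x=-6 → posterior Inverse-Gamma(19/6, 343/8)
obs 4: x=2 → posterior Inverse-Gamma(11/3, 343/8)
obs 5: x=-7/4 → posterior Inverse-Gamma(25/6, 1597/32)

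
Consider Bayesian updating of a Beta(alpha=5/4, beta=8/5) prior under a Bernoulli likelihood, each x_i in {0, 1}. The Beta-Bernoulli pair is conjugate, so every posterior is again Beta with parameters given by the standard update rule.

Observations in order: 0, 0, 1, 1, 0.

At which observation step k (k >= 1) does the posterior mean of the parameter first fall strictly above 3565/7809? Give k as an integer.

k = 4

obs 1: x=0 → posterior Beta(5/4, 13/5)
obs 2: x=0 → posterior Beta(5/4, 18/5)
obs 3: x=1 → posterior Beta(9/4, 18/5)
obs 4: x=1 → posterior Beta(13/4, 18/5)
obs 5: x=0 → posterior Beta(13/4, 23/5)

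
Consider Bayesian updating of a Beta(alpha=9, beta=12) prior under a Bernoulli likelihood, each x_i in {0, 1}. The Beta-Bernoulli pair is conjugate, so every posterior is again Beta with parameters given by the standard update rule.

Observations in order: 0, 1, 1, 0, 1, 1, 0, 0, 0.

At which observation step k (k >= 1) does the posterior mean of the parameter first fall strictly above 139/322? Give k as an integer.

k = 2

obs 1: x=0 → posterior Beta(9, 13)
obs 2: x=1 → posterior Beta(10, 13)
obs 3: x=1 → posterior Beta(11, 13)
obs 4: x=0 → posterior Beta(11, 14)
obs 5: x=1 → posterior Beta(12, 14)
obs 6: x=1 → posterior Beta(13, 14)
obs 7: x=0 → posterior Beta(13, 15)
obs 8: x=0 → posterior Beta(13, 16)
obs 9: x=0 → posterior Beta(13, 17)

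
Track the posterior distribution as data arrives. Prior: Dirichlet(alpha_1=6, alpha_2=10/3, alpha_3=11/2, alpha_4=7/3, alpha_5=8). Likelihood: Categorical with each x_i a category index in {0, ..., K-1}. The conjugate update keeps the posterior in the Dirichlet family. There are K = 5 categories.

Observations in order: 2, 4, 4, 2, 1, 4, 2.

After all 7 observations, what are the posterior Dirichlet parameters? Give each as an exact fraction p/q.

obs 1: x=2 → posterior Dirichlet(6, 10/3, 13/2, 7/3, 8)
obs 2: x=4 → posterior Dirichlet(6, 10/3, 13/2, 7/3, 9)
obs 3: x=4 → posterior Dirichlet(6, 10/3, 13/2, 7/3, 10)
obs 4: x=2 → posterior Dirichlet(6, 10/3, 15/2, 7/3, 10)
obs 5: x=1 → posterior Dirichlet(6, 13/3, 15/2, 7/3, 10)
obs 6: x=4 → posterior Dirichlet(6, 13/3, 15/2, 7/3, 11)
obs 7: x=2 → posterior Dirichlet(6, 13/3, 17/2, 7/3, 11)

alpha_1=6, alpha_2=13/3, alpha_3=17/2, alpha_4=7/3, alpha_5=11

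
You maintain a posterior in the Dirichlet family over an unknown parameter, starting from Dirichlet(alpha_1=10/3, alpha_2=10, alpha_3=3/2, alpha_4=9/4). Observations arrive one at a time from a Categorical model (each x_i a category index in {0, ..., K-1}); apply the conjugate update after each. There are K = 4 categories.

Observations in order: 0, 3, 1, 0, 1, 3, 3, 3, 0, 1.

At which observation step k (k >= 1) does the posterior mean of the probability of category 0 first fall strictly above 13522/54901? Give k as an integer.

obs 1: x=0 → posterior Dirichlet(13/3, 10, 3/2, 9/4)
obs 2: x=3 → posterior Dirichlet(13/3, 10, 3/2, 13/4)
obs 3: x=1 → posterior Dirichlet(13/3, 11, 3/2, 13/4)
obs 4: x=0 → posterior Dirichlet(16/3, 11, 3/2, 13/4)
obs 5: x=1 → posterior Dirichlet(16/3, 12, 3/2, 13/4)
obs 6: x=3 → posterior Dirichlet(16/3, 12, 3/2, 17/4)
obs 7: x=3 → posterior Dirichlet(16/3, 12, 3/2, 21/4)
obs 8: x=3 → posterior Dirichlet(16/3, 12, 3/2, 25/4)
obs 9: x=0 → posterior Dirichlet(19/3, 12, 3/2, 25/4)
obs 10: x=1 → posterior Dirichlet(19/3, 13, 3/2, 25/4)

k = 4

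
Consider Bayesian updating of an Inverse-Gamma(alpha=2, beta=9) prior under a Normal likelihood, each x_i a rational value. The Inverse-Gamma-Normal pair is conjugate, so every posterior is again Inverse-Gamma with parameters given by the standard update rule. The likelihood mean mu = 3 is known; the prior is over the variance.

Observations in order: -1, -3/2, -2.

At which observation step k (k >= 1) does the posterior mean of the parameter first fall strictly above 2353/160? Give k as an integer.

obs 1: x=-1 → posterior Inverse-Gamma(5/2, 17)
obs 2: x=-3/2 → posterior Inverse-Gamma(3, 217/8)
obs 3: x=-2 → posterior Inverse-Gamma(7/2, 317/8)

k = 3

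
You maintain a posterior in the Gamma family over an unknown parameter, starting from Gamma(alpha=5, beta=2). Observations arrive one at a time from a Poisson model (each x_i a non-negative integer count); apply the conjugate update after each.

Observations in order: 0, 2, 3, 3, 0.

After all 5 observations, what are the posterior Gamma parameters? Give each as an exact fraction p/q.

alpha=13, beta=7

obs 1: x=0 → posterior Gamma(5, 3)
obs 2: x=2 → posterior Gamma(7, 4)
obs 3: x=3 → posterior Gamma(10, 5)
obs 4: x=3 → posterior Gamma(13, 6)
obs 5: x=0 → posterior Gamma(13, 7)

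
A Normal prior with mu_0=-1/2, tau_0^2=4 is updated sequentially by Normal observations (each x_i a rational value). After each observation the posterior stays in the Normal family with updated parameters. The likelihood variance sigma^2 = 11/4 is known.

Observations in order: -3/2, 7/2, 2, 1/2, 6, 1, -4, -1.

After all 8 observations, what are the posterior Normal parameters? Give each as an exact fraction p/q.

obs 1: x=-3/2 → posterior Normal(-59/54, 44/27)
obs 2: x=7/2 → posterior Normal(53/86, 44/43)
obs 3: x=2 → posterior Normal(117/118, 44/59)
obs 4: x=1/2 → posterior Normal(133/150, 44/75)
obs 5: x=6 → posterior Normal(25/14, 44/91)
obs 6: x=1 → posterior Normal(357/214, 44/107)
obs 7: x=-4 → posterior Normal(229/246, 44/123)
obs 8: x=-1 → posterior Normal(197/278, 44/139)

mu_0=197/278, tau_0^2=44/139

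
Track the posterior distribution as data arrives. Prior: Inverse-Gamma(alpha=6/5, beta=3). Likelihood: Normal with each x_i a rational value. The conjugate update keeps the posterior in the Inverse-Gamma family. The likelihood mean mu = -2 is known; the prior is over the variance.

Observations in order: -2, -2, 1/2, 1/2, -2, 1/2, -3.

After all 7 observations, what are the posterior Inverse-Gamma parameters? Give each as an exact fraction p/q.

alpha=47/10, beta=103/8

obs 1: x=-2 → posterior Inverse-Gamma(17/10, 3)
obs 2: x=-2 → posterior Inverse-Gamma(11/5, 3)
obs 3: x=1/2 → posterior Inverse-Gamma(27/10, 49/8)
obs 4: x=1/2 → posterior Inverse-Gamma(16/5, 37/4)
obs 5: x=-2 → posterior Inverse-Gamma(37/10, 37/4)
obs 6: x=1/2 → posterior Inverse-Gamma(21/5, 99/8)
obs 7: x=-3 → posterior Inverse-Gamma(47/10, 103/8)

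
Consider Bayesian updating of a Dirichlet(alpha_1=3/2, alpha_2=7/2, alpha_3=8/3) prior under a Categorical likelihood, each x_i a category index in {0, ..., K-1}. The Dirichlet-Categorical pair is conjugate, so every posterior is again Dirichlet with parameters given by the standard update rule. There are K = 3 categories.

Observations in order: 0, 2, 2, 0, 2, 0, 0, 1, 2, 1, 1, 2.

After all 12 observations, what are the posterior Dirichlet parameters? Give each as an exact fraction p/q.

obs 1: x=0 → posterior Dirichlet(5/2, 7/2, 8/3)
obs 2: x=2 → posterior Dirichlet(5/2, 7/2, 11/3)
obs 3: x=2 → posterior Dirichlet(5/2, 7/2, 14/3)
obs 4: x=0 → posterior Dirichlet(7/2, 7/2, 14/3)
obs 5: x=2 → posterior Dirichlet(7/2, 7/2, 17/3)
obs 6: x=0 → posterior Dirichlet(9/2, 7/2, 17/3)
obs 7: x=0 → posterior Dirichlet(11/2, 7/2, 17/3)
obs 8: x=1 → posterior Dirichlet(11/2, 9/2, 17/3)
obs 9: x=2 → posterior Dirichlet(11/2, 9/2, 20/3)
obs 10: x=1 → posterior Dirichlet(11/2, 11/2, 20/3)
obs 11: x=1 → posterior Dirichlet(11/2, 13/2, 20/3)
obs 12: x=2 → posterior Dirichlet(11/2, 13/2, 23/3)

alpha_1=11/2, alpha_2=13/2, alpha_3=23/3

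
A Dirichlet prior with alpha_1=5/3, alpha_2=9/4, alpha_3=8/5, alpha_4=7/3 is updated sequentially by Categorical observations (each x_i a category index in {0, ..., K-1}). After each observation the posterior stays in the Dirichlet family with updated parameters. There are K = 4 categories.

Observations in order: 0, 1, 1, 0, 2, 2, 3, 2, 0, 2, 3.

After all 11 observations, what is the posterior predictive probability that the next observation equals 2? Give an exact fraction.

112/377

obs 1: x=0 → posterior Dirichlet(8/3, 9/4, 8/5, 7/3)
obs 2: x=1 → posterior Dirichlet(8/3, 13/4, 8/5, 7/3)
obs 3: x=1 → posterior Dirichlet(8/3, 17/4, 8/5, 7/3)
obs 4: x=0 → posterior Dirichlet(11/3, 17/4, 8/5, 7/3)
obs 5: x=2 → posterior Dirichlet(11/3, 17/4, 13/5, 7/3)
obs 6: x=2 → posterior Dirichlet(11/3, 17/4, 18/5, 7/3)
obs 7: x=3 → posterior Dirichlet(11/3, 17/4, 18/5, 10/3)
obs 8: x=2 → posterior Dirichlet(11/3, 17/4, 23/5, 10/3)
obs 9: x=0 → posterior Dirichlet(14/3, 17/4, 23/5, 10/3)
obs 10: x=2 → posterior Dirichlet(14/3, 17/4, 28/5, 10/3)
obs 11: x=3 → posterior Dirichlet(14/3, 17/4, 28/5, 13/3)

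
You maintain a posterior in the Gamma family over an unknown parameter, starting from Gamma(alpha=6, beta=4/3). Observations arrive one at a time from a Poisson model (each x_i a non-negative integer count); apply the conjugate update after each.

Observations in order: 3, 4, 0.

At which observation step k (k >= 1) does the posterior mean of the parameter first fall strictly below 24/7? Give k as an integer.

k = 3

obs 1: x=3 → posterior Gamma(9, 7/3)
obs 2: x=4 → posterior Gamma(13, 10/3)
obs 3: x=0 → posterior Gamma(13, 13/3)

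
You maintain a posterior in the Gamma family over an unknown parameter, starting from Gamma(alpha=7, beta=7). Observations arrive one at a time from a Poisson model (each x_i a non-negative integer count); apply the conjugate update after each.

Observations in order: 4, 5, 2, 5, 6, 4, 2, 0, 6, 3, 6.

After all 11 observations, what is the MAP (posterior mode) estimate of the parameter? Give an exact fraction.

49/18

obs 1: x=4 → posterior Gamma(11, 8)
obs 2: x=5 → posterior Gamma(16, 9)
obs 3: x=2 → posterior Gamma(18, 10)
obs 4: x=5 → posterior Gamma(23, 11)
obs 5: x=6 → posterior Gamma(29, 12)
obs 6: x=4 → posterior Gamma(33, 13)
obs 7: x=2 → posterior Gamma(35, 14)
obs 8: x=0 → posterior Gamma(35, 15)
obs 9: x=6 → posterior Gamma(41, 16)
obs 10: x=3 → posterior Gamma(44, 17)
obs 11: x=6 → posterior Gamma(50, 18)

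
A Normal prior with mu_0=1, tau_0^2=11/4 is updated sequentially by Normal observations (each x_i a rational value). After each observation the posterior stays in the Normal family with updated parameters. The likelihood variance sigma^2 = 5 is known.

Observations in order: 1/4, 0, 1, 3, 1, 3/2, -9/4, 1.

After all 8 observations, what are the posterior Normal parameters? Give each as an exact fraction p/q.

obs 1: x=1/4 → posterior Normal(91/124, 55/31)
obs 2: x=0 → posterior Normal(13/24, 55/42)
obs 3: x=1 → posterior Normal(135/212, 55/53)
obs 4: x=3 → posterior Normal(267/256, 55/64)
obs 5: x=1 → posterior Normal(311/300, 11/15)
obs 6: x=3/2 → posterior Normal(377/344, 55/86)
obs 7: x=-9/4 → posterior Normal(139/194, 55/97)
obs 8: x=1 → posterior Normal(161/216, 55/108)

mu_0=161/216, tau_0^2=55/108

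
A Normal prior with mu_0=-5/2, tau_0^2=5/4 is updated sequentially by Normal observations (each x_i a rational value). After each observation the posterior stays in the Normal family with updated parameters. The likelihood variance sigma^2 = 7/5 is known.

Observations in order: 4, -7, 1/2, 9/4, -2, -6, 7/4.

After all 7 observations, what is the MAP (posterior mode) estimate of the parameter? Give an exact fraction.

obs 1: x=4 → posterior Normal(30/53, 35/53)
obs 2: x=-7 → posterior Normal(-145/78, 35/78)
obs 3: x=1/2 → posterior Normal(-265/206, 35/103)
obs 4: x=9/4 → posterior Normal(-305/512, 35/128)
obs 5: x=-2 → posterior Normal(-505/612, 35/153)
obs 6: x=-6 → posterior Normal(-1105/712, 35/178)
obs 7: x=7/4 → posterior Normal(-465/406, 5/29)

-465/406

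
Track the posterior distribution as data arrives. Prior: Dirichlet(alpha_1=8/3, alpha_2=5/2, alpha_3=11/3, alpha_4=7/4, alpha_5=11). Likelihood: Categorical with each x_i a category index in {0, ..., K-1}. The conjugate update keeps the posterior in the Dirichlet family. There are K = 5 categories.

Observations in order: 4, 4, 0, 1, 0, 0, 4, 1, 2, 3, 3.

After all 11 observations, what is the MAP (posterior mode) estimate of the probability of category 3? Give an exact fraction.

33/331

obs 1: x=4 → posterior Dirichlet(8/3, 5/2, 11/3, 7/4, 12)
obs 2: x=4 → posterior Dirichlet(8/3, 5/2, 11/3, 7/4, 13)
obs 3: x=0 → posterior Dirichlet(11/3, 5/2, 11/3, 7/4, 13)
obs 4: x=1 → posterior Dirichlet(11/3, 7/2, 11/3, 7/4, 13)
obs 5: x=0 → posterior Dirichlet(14/3, 7/2, 11/3, 7/4, 13)
obs 6: x=0 → posterior Dirichlet(17/3, 7/2, 11/3, 7/4, 13)
obs 7: x=4 → posterior Dirichlet(17/3, 7/2, 11/3, 7/4, 14)
obs 8: x=1 → posterior Dirichlet(17/3, 9/2, 11/3, 7/4, 14)
obs 9: x=2 → posterior Dirichlet(17/3, 9/2, 14/3, 7/4, 14)
obs 10: x=3 → posterior Dirichlet(17/3, 9/2, 14/3, 11/4, 14)
obs 11: x=3 → posterior Dirichlet(17/3, 9/2, 14/3, 15/4, 14)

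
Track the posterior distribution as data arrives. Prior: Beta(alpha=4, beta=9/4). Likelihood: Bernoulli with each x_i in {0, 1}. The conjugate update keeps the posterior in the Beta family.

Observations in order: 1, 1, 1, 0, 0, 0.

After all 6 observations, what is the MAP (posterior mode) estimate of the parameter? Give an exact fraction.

obs 1: x=1 → posterior Beta(5, 9/4)
obs 2: x=1 → posterior Beta(6, 9/4)
obs 3: x=1 → posterior Beta(7, 9/4)
obs 4: x=0 → posterior Beta(7, 13/4)
obs 5: x=0 → posterior Beta(7, 17/4)
obs 6: x=0 → posterior Beta(7, 21/4)

24/41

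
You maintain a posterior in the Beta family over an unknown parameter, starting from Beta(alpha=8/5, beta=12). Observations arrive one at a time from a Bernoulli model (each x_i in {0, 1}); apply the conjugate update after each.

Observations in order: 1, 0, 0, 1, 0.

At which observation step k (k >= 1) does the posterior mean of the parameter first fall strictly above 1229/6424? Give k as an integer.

k = 4

obs 1: x=1 → posterior Beta(13/5, 12)
obs 2: x=0 → posterior Beta(13/5, 13)
obs 3: x=0 → posterior Beta(13/5, 14)
obs 4: x=1 → posterior Beta(18/5, 14)
obs 5: x=0 → posterior Beta(18/5, 15)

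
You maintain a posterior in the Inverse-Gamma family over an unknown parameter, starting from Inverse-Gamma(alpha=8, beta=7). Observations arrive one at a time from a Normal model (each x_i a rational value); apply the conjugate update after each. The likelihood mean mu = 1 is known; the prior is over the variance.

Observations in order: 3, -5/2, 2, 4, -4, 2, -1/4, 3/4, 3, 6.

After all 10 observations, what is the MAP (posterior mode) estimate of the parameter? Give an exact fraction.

obs 1: x=3 → posterior Inverse-Gamma(17/2, 9)
obs 2: x=-5/2 → posterior Inverse-Gamma(9, 121/8)
obs 3: x=2 → posterior Inverse-Gamma(19/2, 125/8)
obs 4: x=4 → posterior Inverse-Gamma(10, 161/8)
obs 5: x=-4 → posterior Inverse-Gamma(21/2, 261/8)
obs 6: x=2 → posterior Inverse-Gamma(11, 265/8)
obs 7: x=-1/4 → posterior Inverse-Gamma(23/2, 1085/32)
obs 8: x=3/4 → posterior Inverse-Gamma(12, 543/16)
obs 9: x=3 → posterior Inverse-Gamma(25/2, 575/16)
obs 10: x=6 → posterior Inverse-Gamma(13, 775/16)

775/224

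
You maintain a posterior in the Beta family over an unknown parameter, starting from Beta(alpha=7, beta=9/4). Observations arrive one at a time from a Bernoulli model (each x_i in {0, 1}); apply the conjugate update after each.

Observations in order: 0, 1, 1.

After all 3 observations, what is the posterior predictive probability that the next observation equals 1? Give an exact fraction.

obs 1: x=0 → posterior Beta(7, 13/4)
obs 2: x=1 → posterior Beta(8, 13/4)
obs 3: x=1 → posterior Beta(9, 13/4)

36/49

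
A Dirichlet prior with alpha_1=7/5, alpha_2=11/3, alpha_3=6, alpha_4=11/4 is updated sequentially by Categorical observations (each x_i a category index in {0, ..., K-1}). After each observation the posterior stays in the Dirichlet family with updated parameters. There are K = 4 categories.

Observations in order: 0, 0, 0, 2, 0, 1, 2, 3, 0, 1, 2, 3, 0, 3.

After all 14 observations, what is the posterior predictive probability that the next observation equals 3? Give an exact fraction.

obs 1: x=0 → posterior Dirichlet(12/5, 11/3, 6, 11/4)
obs 2: x=0 → posterior Dirichlet(17/5, 11/3, 6, 11/4)
obs 3: x=0 → posterior Dirichlet(22/5, 11/3, 6, 11/4)
obs 4: x=2 → posterior Dirichlet(22/5, 11/3, 7, 11/4)
obs 5: x=0 → posterior Dirichlet(27/5, 11/3, 7, 11/4)
obs 6: x=1 → posterior Dirichlet(27/5, 14/3, 7, 11/4)
obs 7: x=2 → posterior Dirichlet(27/5, 14/3, 8, 11/4)
obs 8: x=3 → posterior Dirichlet(27/5, 14/3, 8, 15/4)
obs 9: x=0 → posterior Dirichlet(32/5, 14/3, 8, 15/4)
obs 10: x=1 → posterior Dirichlet(32/5, 17/3, 8, 15/4)
obs 11: x=2 → posterior Dirichlet(32/5, 17/3, 9, 15/4)
obs 12: x=3 → posterior Dirichlet(32/5, 17/3, 9, 19/4)
obs 13: x=0 → posterior Dirichlet(37/5, 17/3, 9, 19/4)
obs 14: x=3 → posterior Dirichlet(37/5, 17/3, 9, 23/4)

345/1669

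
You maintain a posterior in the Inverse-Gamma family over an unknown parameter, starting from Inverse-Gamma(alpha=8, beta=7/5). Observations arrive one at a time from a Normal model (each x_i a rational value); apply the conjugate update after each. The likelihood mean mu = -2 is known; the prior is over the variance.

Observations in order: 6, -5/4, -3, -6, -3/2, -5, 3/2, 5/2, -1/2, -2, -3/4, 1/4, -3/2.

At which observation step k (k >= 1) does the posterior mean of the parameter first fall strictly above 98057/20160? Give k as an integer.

obs 1: x=6 → posterior Inverse-Gamma(17/2, 167/5)
obs 2: x=-5/4 → posterior Inverse-Gamma(9, 5389/160)
obs 3: x=-3 → posterior Inverse-Gamma(19/2, 5469/160)
obs 4: x=-6 → posterior Inverse-Gamma(10, 6749/160)
obs 5: x=-3/2 → posterior Inverse-Gamma(21/2, 6769/160)
obs 6: x=-5 → posterior Inverse-Gamma(11, 7489/160)
obs 7: x=3/2 → posterior Inverse-Gamma(23/2, 8469/160)
obs 8: x=5/2 → posterior Inverse-Gamma(12, 10089/160)
obs 9: x=-1/2 → posterior Inverse-Gamma(25/2, 10269/160)
obs 10: x=-2 → posterior Inverse-Gamma(13, 10269/160)
obs 11: x=-3/4 → posterior Inverse-Gamma(27/2, 5197/80)
obs 12: x=1/4 → posterior Inverse-Gamma(14, 10799/160)
obs 13: x=-3/2 → posterior Inverse-Gamma(29/2, 10819/160)

k = 7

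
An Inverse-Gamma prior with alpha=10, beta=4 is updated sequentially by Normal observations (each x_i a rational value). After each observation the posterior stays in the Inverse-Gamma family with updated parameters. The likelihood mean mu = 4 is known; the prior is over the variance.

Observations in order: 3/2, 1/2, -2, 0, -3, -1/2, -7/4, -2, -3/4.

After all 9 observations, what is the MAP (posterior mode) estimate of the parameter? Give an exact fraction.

1915/248

obs 1: x=3/2 → posterior Inverse-Gamma(21/2, 57/8)
obs 2: x=1/2 → posterior Inverse-Gamma(11, 53/4)
obs 3: x=-2 → posterior Inverse-Gamma(23/2, 125/4)
obs 4: x=0 → posterior Inverse-Gamma(12, 157/4)
obs 5: x=-3 → posterior Inverse-Gamma(25/2, 255/4)
obs 6: x=-1/2 → posterior Inverse-Gamma(13, 591/8)
obs 7: x=-7/4 → posterior Inverse-Gamma(27/2, 2893/32)
obs 8: x=-2 → posterior Inverse-Gamma(14, 3469/32)
obs 9: x=-3/4 → posterior Inverse-Gamma(29/2, 1915/16)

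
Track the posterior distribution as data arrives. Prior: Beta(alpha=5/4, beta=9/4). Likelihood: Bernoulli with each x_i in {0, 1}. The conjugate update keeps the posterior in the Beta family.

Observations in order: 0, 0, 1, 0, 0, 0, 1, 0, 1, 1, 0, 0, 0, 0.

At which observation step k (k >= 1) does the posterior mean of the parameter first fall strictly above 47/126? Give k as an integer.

k = 10

obs 1: x=0 → posterior Beta(5/4, 13/4)
obs 2: x=0 → posterior Beta(5/4, 17/4)
obs 3: x=1 → posterior Beta(9/4, 17/4)
obs 4: x=0 → posterior Beta(9/4, 21/4)
obs 5: x=0 → posterior Beta(9/4, 25/4)
obs 6: x=0 → posterior Beta(9/4, 29/4)
obs 7: x=1 → posterior Beta(13/4, 29/4)
obs 8: x=0 → posterior Beta(13/4, 33/4)
obs 9: x=1 → posterior Beta(17/4, 33/4)
obs 10: x=1 → posterior Beta(21/4, 33/4)
obs 11: x=0 → posterior Beta(21/4, 37/4)
obs 12: x=0 → posterior Beta(21/4, 41/4)
obs 13: x=0 → posterior Beta(21/4, 45/4)
obs 14: x=0 → posterior Beta(21/4, 49/4)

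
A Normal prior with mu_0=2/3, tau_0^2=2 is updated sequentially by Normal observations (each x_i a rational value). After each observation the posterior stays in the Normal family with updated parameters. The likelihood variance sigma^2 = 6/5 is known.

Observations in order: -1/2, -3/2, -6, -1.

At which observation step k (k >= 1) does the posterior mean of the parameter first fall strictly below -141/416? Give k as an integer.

k = 2

obs 1: x=-1/2 → posterior Normal(-1/16, 3/4)
obs 2: x=-3/2 → posterior Normal(-8/13, 6/13)
obs 3: x=-6 → posterior Normal(-19/9, 1/3)
obs 4: x=-1 → posterior Normal(-43/23, 6/23)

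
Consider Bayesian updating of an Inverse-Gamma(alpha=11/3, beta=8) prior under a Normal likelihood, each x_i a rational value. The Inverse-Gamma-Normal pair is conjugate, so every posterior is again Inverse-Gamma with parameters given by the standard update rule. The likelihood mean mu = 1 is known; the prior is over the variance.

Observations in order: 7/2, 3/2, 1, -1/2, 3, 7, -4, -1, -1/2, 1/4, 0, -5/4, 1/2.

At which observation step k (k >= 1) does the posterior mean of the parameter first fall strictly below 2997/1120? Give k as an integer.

obs 1: x=7/2 → posterior Inverse-Gamma(25/6, 89/8)
obs 2: x=3/2 → posterior Inverse-Gamma(14/3, 45/4)
obs 3: x=1 → posterior Inverse-Gamma(31/6, 45/4)
obs 4: x=-1/2 → posterior Inverse-Gamma(17/3, 99/8)
obs 5: x=3 → posterior Inverse-Gamma(37/6, 115/8)
obs 6: x=7 → posterior Inverse-Gamma(20/3, 259/8)
obs 7: x=-4 → posterior Inverse-Gamma(43/6, 359/8)
obs 8: x=-1 → posterior Inverse-Gamma(23/3, 375/8)
obs 9: x=-1/2 → posterior Inverse-Gamma(49/6, 48)
obs 10: x=1/4 → posterior Inverse-Gamma(26/3, 1545/32)
obs 11: x=0 → posterior Inverse-Gamma(55/6, 1561/32)
obs 12: x=-5/4 → posterior Inverse-Gamma(29/3, 821/16)
obs 13: x=1/2 → posterior Inverse-Gamma(61/6, 823/16)

k = 4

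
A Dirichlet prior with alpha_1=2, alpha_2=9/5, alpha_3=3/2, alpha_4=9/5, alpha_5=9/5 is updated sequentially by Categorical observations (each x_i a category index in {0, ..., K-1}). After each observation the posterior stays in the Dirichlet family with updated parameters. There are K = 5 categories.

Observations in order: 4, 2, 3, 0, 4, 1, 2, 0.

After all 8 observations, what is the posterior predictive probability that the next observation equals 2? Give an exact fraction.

obs 1: x=4 → posterior Dirichlet(2, 9/5, 3/2, 9/5, 14/5)
obs 2: x=2 → posterior Dirichlet(2, 9/5, 5/2, 9/5, 14/5)
obs 3: x=3 → posterior Dirichlet(2, 9/5, 5/2, 14/5, 14/5)
obs 4: x=0 → posterior Dirichlet(3, 9/5, 5/2, 14/5, 14/5)
obs 5: x=4 → posterior Dirichlet(3, 9/5, 5/2, 14/5, 19/5)
obs 6: x=1 → posterior Dirichlet(3, 14/5, 5/2, 14/5, 19/5)
obs 7: x=2 → posterior Dirichlet(3, 14/5, 7/2, 14/5, 19/5)
obs 8: x=0 → posterior Dirichlet(4, 14/5, 7/2, 14/5, 19/5)

35/169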